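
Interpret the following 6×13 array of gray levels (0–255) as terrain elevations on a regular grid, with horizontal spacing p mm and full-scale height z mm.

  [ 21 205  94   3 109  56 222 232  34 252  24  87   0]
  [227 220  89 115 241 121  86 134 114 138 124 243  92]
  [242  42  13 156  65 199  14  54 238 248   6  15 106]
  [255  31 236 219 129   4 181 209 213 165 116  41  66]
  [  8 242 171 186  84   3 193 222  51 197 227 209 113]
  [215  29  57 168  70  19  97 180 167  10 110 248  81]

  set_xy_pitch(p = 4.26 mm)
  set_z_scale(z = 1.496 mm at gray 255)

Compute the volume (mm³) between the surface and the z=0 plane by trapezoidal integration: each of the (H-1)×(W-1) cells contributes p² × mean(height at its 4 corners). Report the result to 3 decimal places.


838.339

height_mm = gray/255 × 1.496; cell vol = 4.26² × mean(4 corners)
unit = 4.26² × 1.496 / (4×255) = 0.0266165 mm³ per gray-sum
row 0: Σ corner-gray over 12 cells = 6226  → 165.7142
row 1: Σ corner-gray over 12 cells = 6017  → 160.1514
row 2: Σ corner-gray over 12 cells = 5857  → 155.8927
row 3: Σ corner-gray over 12 cells = 7100  → 188.9770
row 4: Σ corner-gray over 12 cells = 6297  → 167.6040
Σ rows: total corner-gray = 31497  → 838.3393 mm³


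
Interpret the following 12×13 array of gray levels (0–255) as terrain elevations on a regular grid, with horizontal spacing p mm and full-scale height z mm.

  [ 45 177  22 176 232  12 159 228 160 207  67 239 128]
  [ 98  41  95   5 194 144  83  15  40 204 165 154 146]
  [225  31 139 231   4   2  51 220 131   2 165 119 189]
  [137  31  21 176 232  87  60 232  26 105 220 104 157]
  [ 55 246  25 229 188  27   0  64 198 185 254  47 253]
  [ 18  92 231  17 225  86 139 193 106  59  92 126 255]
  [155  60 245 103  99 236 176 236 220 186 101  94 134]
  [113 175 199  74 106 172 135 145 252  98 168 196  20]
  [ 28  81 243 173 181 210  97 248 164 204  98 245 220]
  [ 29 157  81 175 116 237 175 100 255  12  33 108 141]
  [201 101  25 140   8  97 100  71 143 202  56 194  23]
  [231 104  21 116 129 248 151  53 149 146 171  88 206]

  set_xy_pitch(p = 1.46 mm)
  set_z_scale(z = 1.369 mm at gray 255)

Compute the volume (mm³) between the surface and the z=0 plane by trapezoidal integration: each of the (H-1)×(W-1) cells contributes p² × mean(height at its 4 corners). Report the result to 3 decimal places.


198.464

height_mm = gray/255 × 1.369; cell vol = 1.46² × mean(4 corners)
unit = 1.46² × 1.369 / (4×255) = 0.00286094 mm³ per gray-sum
row 0: Σ corner-gray over 12 cells = 6055  → 17.3230
row 1: Σ corner-gray over 12 cells = 5128  → 14.6709
row 2: Σ corner-gray over 12 cells = 5486  → 15.6951
row 3: Σ corner-gray over 12 cells = 6116  → 17.4975
row 4: Σ corner-gray over 12 cells = 6239  → 17.8494
row 5: Σ corner-gray over 12 cells = 6806  → 19.4716
row 6: Σ corner-gray over 12 cells = 7374  → 21.0966
row 7: Σ corner-gray over 12 cells = 7709  → 22.0550
row 8: Σ corner-gray over 12 cells = 7204  → 20.6102
row 9: Σ corner-gray over 12 cells = 5566  → 15.9240
row 10: Σ corner-gray over 12 cells = 5687  → 16.2702
Σ rows: total corner-gray = 69370  → 198.4635 mm³


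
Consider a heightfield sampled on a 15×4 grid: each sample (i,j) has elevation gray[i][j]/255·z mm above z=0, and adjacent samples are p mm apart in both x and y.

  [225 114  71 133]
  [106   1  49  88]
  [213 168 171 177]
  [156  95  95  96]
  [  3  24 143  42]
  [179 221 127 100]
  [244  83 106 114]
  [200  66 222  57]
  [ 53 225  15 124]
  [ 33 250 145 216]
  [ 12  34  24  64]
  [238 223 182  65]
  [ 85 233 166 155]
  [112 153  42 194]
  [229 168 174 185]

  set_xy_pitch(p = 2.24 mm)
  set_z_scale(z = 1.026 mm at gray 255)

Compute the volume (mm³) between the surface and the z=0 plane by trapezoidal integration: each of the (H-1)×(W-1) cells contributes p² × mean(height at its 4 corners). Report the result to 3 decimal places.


106.646

height_mm = gray/255 × 1.026; cell vol = 2.24² × mean(4 corners)
unit = 2.24² × 1.026 / (4×255) = 0.00504712 mm³ per gray-sum
row 0: Σ corner-gray over 3 cells = 1022  → 5.1582
row 1: Σ corner-gray over 3 cells = 1362  → 6.8742
row 2: Σ corner-gray over 3 cells = 1700  → 8.5801
row 3: Σ corner-gray over 3 cells = 1011  → 5.1026
row 4: Σ corner-gray over 3 cells = 1354  → 6.8338
row 5: Σ corner-gray over 3 cells = 1711  → 8.6356
row 6: Σ corner-gray over 3 cells = 1569  → 7.9189
row 7: Σ corner-gray over 3 cells = 1490  → 7.5202
row 8: Σ corner-gray over 3 cells = 1696  → 8.5599
row 9: Σ corner-gray over 3 cells = 1231  → 6.2130
row 10: Σ corner-gray over 3 cells = 1305  → 6.5865
row 11: Σ corner-gray over 3 cells = 2151  → 10.8563
row 12: Σ corner-gray over 3 cells = 1734  → 8.7517
row 13: Σ corner-gray over 3 cells = 1794  → 9.0545
Σ rows: total corner-gray = 21130  → 106.6455 mm³


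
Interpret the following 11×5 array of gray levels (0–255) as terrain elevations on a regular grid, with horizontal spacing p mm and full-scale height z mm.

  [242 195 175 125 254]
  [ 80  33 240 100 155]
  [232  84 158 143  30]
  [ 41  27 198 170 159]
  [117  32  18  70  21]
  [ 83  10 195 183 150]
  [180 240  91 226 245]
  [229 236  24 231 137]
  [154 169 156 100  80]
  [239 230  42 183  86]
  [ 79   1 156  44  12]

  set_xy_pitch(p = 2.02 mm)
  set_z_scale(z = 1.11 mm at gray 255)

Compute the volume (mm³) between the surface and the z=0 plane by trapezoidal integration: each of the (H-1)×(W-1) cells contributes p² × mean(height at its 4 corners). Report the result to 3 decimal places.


94.008

height_mm = gray/255 × 1.11; cell vol = 2.02² × mean(4 corners)
unit = 2.02² × 1.11 / (4×255) = 0.00444044 mm³ per gray-sum
row 0: Σ corner-gray over 4 cells = 2467  → 10.9546
row 1: Σ corner-gray over 4 cells = 2013  → 8.9386
row 2: Σ corner-gray over 4 cells = 2022  → 8.9786
row 3: Σ corner-gray over 4 cells = 1368  → 6.0745
row 4: Σ corner-gray over 4 cells = 1387  → 6.1589
row 5: Σ corner-gray over 4 cells = 2548  → 11.3142
row 6: Σ corner-gray over 4 cells = 2887  → 12.8195
row 7: Σ corner-gray over 4 cells = 2432  → 10.7991
row 8: Σ corner-gray over 4 cells = 2319  → 10.2974
row 9: Σ corner-gray over 4 cells = 1728  → 7.6731
Σ rows: total corner-gray = 21171  → 94.0085 mm³


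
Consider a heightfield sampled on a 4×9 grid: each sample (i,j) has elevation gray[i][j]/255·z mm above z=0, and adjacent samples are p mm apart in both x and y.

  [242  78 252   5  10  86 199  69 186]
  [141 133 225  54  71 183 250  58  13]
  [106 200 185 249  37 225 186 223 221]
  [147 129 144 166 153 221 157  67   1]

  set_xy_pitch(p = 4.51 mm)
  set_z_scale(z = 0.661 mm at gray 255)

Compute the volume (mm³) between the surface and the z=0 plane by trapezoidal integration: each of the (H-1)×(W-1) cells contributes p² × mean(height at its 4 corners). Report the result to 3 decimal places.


height_mm = gray/255 × 0.661; cell vol = 4.51² × mean(4 corners)
unit = 4.51² × 0.661 / (4×255) = 0.0131812 mm³ per gray-sum
row 0: Σ corner-gray over 8 cells = 3928  → 51.7757
row 1: Σ corner-gray over 8 cells = 5039  → 66.4200
row 2: Σ corner-gray over 8 cells = 5159  → 68.0017
Σ rows: total corner-gray = 14126  → 186.1974 mm³

186.197


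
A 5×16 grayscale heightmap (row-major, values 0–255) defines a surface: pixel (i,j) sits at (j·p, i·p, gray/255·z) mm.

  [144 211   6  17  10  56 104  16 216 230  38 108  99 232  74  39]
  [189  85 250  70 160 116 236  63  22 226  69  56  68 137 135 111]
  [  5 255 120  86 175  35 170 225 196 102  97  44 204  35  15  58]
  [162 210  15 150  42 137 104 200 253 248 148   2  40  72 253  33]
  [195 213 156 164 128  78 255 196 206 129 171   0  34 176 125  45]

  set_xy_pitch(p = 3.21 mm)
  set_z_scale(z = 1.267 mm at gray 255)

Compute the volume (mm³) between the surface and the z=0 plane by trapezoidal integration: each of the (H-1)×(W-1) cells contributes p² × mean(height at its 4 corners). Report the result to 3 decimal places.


height_mm = gray/255 × 1.267; cell vol = 3.21² × mean(4 corners)
unit = 3.21² × 1.267 / (4×255) = 0.0127993 mm³ per gray-sum
row 0: Σ corner-gray over 15 cells = 6703  → 85.7938
row 1: Σ corner-gray over 15 cells = 7267  → 93.0126
row 2: Σ corner-gray over 15 cells = 7524  → 96.3020
row 3: Σ corner-gray over 15 cells = 8245  → 105.5303
Σ rows: total corner-gray = 29739  → 380.6386 mm³

380.639


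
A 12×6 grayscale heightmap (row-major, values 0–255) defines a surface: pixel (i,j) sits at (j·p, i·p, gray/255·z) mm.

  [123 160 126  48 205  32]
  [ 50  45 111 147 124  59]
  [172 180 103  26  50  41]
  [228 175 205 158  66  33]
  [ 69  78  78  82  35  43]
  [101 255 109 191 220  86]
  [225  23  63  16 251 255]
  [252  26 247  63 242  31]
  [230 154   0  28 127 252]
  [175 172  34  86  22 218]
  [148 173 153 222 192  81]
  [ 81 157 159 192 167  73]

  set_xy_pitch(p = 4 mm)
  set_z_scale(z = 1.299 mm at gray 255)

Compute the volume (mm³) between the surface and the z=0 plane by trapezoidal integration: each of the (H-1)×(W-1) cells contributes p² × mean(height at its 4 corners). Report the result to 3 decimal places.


553.486

height_mm = gray/255 × 1.299; cell vol = 4² × mean(4 corners)
unit = 4² × 1.299 / (4×255) = 0.0203765 mm³ per gray-sum
row 0: Σ corner-gray over 5 cells = 2196  → 44.7467
row 1: Σ corner-gray over 5 cells = 1894  → 38.5930
row 2: Σ corner-gray over 5 cells = 2400  → 48.9035
row 3: Σ corner-gray over 5 cells = 2127  → 43.3408
row 4: Σ corner-gray over 5 cells = 2395  → 48.8016
row 5: Σ corner-gray over 5 cells = 2923  → 59.5604
row 6: Σ corner-gray over 5 cells = 2625  → 53.4882
row 7: Σ corner-gray over 5 cells = 2539  → 51.7359
row 8: Σ corner-gray over 5 cells = 2121  → 43.2185
row 9: Σ corner-gray over 5 cells = 2730  → 55.6278
row 10: Σ corner-gray over 5 cells = 3213  → 65.4696
Σ rows: total corner-gray = 27163  → 553.4861 mm³


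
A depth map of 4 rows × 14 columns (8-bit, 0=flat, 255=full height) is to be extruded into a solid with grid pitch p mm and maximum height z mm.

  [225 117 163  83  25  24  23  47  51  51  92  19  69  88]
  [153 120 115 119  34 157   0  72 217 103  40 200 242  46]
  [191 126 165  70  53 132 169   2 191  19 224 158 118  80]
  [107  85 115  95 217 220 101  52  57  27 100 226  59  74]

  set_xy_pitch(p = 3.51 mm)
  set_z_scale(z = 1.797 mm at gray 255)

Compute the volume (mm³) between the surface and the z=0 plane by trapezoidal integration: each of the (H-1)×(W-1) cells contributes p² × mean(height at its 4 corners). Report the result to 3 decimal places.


height_mm = gray/255 × 1.797; cell vol = 3.51² × mean(4 corners)
unit = 3.51² × 1.797 / (4×255) = 0.0217051 mm³ per gray-sum
row 0: Σ corner-gray over 13 cells = 4878  → 105.8776
row 1: Σ corner-gray over 13 cells = 6162  → 133.7469
row 2: Σ corner-gray over 13 cells = 6014  → 130.5346
Σ rows: total corner-gray = 17054  → 370.1591 mm³

370.159


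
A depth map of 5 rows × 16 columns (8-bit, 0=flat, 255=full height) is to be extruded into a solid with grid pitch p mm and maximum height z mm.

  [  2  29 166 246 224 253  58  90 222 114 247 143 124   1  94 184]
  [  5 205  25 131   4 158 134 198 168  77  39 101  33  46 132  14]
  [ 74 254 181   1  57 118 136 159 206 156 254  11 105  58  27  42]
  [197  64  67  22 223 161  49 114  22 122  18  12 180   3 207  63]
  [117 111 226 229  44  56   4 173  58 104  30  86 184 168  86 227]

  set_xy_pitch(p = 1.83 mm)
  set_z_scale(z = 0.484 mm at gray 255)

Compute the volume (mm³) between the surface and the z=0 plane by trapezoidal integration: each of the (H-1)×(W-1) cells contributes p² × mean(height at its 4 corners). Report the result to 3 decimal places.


41.653

height_mm = gray/255 × 0.484; cell vol = 1.83² × mean(4 corners)
unit = 1.83² × 0.484 / (4×255) = 0.00158909 mm³ per gray-sum
row 0: Σ corner-gray over 15 cells = 7129  → 11.3286
row 1: Σ corner-gray over 15 cells = 6483  → 10.3020
row 2: Σ corner-gray over 15 cells = 6350  → 10.0907
row 3: Σ corner-gray over 15 cells = 6250  → 9.9318
Σ rows: total corner-gray = 26212  → 41.6531 mm³


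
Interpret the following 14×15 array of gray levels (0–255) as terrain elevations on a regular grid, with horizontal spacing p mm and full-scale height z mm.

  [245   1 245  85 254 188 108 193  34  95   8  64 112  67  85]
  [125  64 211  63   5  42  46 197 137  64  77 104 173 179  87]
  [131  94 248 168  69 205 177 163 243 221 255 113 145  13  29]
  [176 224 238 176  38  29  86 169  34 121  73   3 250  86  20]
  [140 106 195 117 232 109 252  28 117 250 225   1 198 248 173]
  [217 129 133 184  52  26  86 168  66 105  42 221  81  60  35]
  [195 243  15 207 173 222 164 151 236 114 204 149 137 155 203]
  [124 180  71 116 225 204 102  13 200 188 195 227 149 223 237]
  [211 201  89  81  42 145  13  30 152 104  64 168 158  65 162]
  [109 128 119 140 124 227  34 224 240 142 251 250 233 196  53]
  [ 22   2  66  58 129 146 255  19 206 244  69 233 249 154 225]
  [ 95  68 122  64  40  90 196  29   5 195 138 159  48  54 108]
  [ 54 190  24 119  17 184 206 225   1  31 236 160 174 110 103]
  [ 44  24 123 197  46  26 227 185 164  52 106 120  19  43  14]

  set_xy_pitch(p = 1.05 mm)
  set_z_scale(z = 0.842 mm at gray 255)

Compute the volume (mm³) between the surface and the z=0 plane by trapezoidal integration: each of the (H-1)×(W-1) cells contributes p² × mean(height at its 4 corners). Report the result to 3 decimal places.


87.512

height_mm = gray/255 × 0.842; cell vol = 1.05² × mean(4 corners)
unit = 1.05² × 0.842 / (4×255) = 0.000910103 mm³ per gray-sum
row 0: Σ corner-gray over 14 cells = 6174  → 5.6190
row 1: Σ corner-gray over 14 cells = 7324  → 6.6656
row 2: Σ corner-gray over 14 cells = 7638  → 6.9514
row 3: Σ corner-gray over 14 cells = 7719  → 7.0251
row 4: Σ corner-gray over 14 cells = 7427  → 6.7593
row 5: Σ corner-gray over 14 cells = 7696  → 7.0042
row 6: Σ corner-gray over 14 cells = 9285  → 8.4503
row 7: Σ corner-gray over 14 cells = 7544  → 6.8658
row 8: Σ corner-gray over 14 cells = 7775  → 7.0761
row 9: Σ corner-gray over 14 cells = 8685  → 7.9042
row 10: Σ corner-gray over 14 cells = 6526  → 5.9393
row 11: Σ corner-gray over 14 cells = 6130  → 5.5789
row 12: Σ corner-gray over 14 cells = 6233  → 5.6727
Σ rows: total corner-gray = 96156  → 87.5119 mm³


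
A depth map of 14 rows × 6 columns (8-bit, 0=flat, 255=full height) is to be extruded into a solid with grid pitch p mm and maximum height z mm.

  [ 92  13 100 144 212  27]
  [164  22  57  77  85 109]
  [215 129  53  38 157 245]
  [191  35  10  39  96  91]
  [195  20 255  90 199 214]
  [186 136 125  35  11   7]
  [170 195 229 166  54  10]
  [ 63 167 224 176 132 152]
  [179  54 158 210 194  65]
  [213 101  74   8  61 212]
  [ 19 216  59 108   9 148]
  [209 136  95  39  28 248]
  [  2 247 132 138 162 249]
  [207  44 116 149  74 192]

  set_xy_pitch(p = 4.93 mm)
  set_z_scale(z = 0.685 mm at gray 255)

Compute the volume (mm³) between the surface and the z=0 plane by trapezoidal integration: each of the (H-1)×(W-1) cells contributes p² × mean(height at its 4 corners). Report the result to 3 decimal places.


height_mm = gray/255 × 0.685; cell vol = 4.93² × mean(4 corners)
unit = 4.93² × 0.685 / (4×255) = 0.0163224 mm³ per gray-sum
row 0: Σ corner-gray over 5 cells = 1812  → 29.5762
row 1: Σ corner-gray over 5 cells = 1969  → 32.1388
row 2: Σ corner-gray over 5 cells = 1856  → 30.2944
row 3: Σ corner-gray over 5 cells = 2179  → 35.5665
row 4: Σ corner-gray over 5 cells = 2344  → 38.2597
row 5: Σ corner-gray over 5 cells = 2275  → 37.1335
row 6: Σ corner-gray over 5 cells = 3081  → 50.2893
row 7: Σ corner-gray over 5 cells = 3089  → 50.4199
row 8: Σ corner-gray over 5 cells = 2389  → 38.9942
row 9: Σ corner-gray over 5 cells = 1864  → 30.4250
row 10: Σ corner-gray over 5 cells = 2004  → 32.7101
row 11: Σ corner-gray over 5 cells = 2662  → 43.4503
row 12: Σ corner-gray over 5 cells = 2774  → 45.2784
Σ rows: total corner-gray = 30298  → 494.5363 mm³

494.536


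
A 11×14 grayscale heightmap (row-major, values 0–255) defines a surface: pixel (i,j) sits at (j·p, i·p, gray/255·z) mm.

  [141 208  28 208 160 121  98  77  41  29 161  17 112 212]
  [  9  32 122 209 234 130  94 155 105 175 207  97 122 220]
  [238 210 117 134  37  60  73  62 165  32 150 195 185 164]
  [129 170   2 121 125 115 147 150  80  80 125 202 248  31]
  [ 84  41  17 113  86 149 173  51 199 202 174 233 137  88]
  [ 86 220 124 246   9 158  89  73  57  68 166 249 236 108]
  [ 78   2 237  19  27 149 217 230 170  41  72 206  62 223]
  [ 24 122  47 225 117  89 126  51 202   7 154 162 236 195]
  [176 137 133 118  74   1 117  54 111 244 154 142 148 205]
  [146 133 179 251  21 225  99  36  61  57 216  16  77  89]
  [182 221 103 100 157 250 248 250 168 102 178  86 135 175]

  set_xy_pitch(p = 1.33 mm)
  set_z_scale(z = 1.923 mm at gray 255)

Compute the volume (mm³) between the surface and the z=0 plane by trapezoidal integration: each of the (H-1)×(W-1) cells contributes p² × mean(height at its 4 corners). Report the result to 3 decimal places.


height_mm = gray/255 × 1.923; cell vol = 1.33² × mean(4 corners)
unit = 1.33² × 1.923 / (4×255) = 0.0033349 mm³ per gray-sum
row 0: Σ corner-gray over 13 cells = 6466  → 21.5634
row 1: Σ corner-gray over 13 cells = 6835  → 22.7940
row 2: Σ corner-gray over 13 cells = 6532  → 21.7835
row 3: Σ corner-gray over 13 cells = 6612  → 22.0503
row 4: Σ corner-gray over 13 cells = 6906  → 23.0308
row 5: Σ corner-gray over 13 cells = 6749  → 22.5072
row 6: Σ corner-gray over 13 cells = 6460  → 21.5434
row 7: Σ corner-gray over 13 cells = 6542  → 21.8169
row 8: Σ corner-gray over 13 cells = 6224  → 20.7564
row 9: Σ corner-gray over 13 cells = 7330  → 24.4448
Σ rows: total corner-gray = 66656  → 222.2909 mm³

222.291


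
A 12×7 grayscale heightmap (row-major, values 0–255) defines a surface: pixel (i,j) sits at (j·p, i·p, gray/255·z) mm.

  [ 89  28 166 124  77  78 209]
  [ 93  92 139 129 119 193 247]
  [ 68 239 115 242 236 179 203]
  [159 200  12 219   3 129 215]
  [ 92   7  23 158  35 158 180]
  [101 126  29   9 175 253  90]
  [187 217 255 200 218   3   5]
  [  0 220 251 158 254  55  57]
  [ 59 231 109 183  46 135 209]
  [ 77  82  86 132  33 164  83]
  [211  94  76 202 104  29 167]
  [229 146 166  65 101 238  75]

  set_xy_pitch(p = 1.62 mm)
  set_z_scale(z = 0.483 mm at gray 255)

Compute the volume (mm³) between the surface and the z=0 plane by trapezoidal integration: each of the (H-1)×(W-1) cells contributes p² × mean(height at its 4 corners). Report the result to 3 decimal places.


43.508

height_mm = gray/255 × 0.483; cell vol = 1.62² × mean(4 corners)
unit = 1.62² × 0.483 / (4×255) = 0.00124273 mm³ per gray-sum
row 0: Σ corner-gray over 6 cells = 2928  → 3.6387
row 1: Σ corner-gray over 6 cells = 3977  → 4.9423
row 2: Σ corner-gray over 6 cells = 3793  → 4.7137
row 3: Σ corner-gray over 6 cells = 2534  → 3.1491
row 4: Σ corner-gray over 6 cells = 2409  → 2.9937
row 5: Σ corner-gray over 6 cells = 3353  → 4.1669
row 6: Σ corner-gray over 6 cells = 3911  → 4.8603
row 7: Σ corner-gray over 6 cells = 3609  → 4.4850
row 8: Σ corner-gray over 6 cells = 2830  → 3.5169
row 9: Σ corner-gray over 6 cells = 2542  → 3.1590
row 10: Σ corner-gray over 6 cells = 3124  → 3.8823
Σ rows: total corner-gray = 35010  → 43.5080 mm³


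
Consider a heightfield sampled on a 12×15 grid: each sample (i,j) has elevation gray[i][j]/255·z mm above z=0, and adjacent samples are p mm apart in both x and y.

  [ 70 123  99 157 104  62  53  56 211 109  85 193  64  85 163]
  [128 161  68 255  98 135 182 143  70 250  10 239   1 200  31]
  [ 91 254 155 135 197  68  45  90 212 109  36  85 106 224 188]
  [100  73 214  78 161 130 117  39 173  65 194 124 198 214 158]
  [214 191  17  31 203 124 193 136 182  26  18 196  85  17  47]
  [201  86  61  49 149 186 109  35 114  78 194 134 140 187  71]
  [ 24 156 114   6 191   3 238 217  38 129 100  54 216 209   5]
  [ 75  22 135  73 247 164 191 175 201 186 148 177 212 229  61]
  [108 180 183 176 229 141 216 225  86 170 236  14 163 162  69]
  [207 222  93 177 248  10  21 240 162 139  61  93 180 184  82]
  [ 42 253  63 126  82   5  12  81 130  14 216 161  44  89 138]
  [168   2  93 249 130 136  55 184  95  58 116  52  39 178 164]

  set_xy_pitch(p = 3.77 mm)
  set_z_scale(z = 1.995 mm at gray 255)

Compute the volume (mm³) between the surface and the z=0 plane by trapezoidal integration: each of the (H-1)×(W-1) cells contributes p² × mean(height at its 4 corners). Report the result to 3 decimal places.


height_mm = gray/255 × 1.995; cell vol = 3.77² × mean(4 corners)
unit = 3.77² × 1.995 / (4×255) = 0.0277988 mm³ per gray-sum
row 0: Σ corner-gray over 14 cells = 6818  → 189.5319
row 1: Σ corner-gray over 14 cells = 7494  → 208.3239
row 2: Σ corner-gray over 14 cells = 7529  → 209.2969
row 3: Σ corner-gray over 14 cells = 6917  → 192.2840
row 4: Σ corner-gray over 14 cells = 6415  → 178.3290
row 5: Σ corner-gray over 14 cells = 6687  → 185.8903
row 6: Σ corner-gray over 14 cells = 7827  → 217.5809
row 7: Σ corner-gray over 14 cells = 8995  → 250.0498
row 8: Σ corner-gray over 14 cells = 8488  → 235.9559
row 9: Σ corner-gray over 14 cells = 6681  → 185.7235
row 10: Σ corner-gray over 14 cells = 5838  → 162.2892
Σ rows: total corner-gray = 79689  → 2215.2554 mm³

2215.255


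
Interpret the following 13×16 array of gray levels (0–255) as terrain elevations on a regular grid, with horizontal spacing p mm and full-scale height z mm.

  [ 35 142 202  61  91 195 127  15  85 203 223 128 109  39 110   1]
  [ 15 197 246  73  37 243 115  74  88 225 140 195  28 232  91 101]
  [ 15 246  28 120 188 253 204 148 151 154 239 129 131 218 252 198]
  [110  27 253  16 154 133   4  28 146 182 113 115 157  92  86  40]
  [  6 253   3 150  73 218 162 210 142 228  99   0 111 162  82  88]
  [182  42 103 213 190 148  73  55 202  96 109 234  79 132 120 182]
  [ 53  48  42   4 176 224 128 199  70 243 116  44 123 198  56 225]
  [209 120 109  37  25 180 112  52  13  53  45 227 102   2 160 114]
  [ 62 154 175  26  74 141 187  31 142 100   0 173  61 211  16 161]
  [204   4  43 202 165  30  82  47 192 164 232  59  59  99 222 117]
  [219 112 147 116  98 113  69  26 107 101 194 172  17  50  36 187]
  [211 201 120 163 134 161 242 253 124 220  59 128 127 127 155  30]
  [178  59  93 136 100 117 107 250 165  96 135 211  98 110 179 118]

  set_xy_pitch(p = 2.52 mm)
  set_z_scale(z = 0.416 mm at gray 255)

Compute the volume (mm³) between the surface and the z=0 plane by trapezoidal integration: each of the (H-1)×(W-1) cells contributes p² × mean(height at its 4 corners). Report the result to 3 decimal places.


232.595

height_mm = gray/255 × 0.416; cell vol = 2.52² × mean(4 corners)
unit = 2.52² × 0.416 / (4×255) = 0.00258997 mm³ per gray-sum
row 0: Σ corner-gray over 15 cells = 7580  → 19.6320
row 1: Σ corner-gray over 15 cells = 9219  → 23.8769
row 2: Σ corner-gray over 15 cells = 8297  → 21.4890
row 3: Σ corner-gray over 15 cells = 7042  → 18.2385
row 4: Σ corner-gray over 15 cells = 7836  → 20.2950
row 5: Σ corner-gray over 15 cells = 7576  → 19.6216
row 6: Σ corner-gray over 15 cells = 6417  → 16.6198
row 7: Σ corner-gray over 15 cells = 6002  → 15.5450
row 8: Σ corner-gray over 15 cells = 6726  → 17.4201
row 9: Σ corner-gray over 15 cells = 6643  → 17.2052
row 10: Σ corner-gray over 15 cells = 7791  → 20.1784
row 11: Σ corner-gray over 15 cells = 8677  → 22.4731
Σ rows: total corner-gray = 89806  → 232.5946 mm³


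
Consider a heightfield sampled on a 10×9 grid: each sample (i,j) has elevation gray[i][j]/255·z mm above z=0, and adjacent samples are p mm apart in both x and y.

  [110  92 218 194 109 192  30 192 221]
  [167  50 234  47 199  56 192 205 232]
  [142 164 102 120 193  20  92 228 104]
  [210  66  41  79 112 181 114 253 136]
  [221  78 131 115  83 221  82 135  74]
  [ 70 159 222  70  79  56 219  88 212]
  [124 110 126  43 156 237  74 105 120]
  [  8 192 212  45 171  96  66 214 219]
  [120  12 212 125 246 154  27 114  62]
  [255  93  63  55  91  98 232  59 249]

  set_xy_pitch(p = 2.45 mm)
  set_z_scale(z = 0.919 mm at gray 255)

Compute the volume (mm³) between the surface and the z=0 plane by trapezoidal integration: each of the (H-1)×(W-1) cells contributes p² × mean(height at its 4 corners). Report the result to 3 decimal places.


height_mm = gray/255 × 0.919; cell vol = 2.45² × mean(4 corners)
unit = 2.45² × 0.919 / (4×255) = 0.00540813 mm³ per gray-sum
row 0: Σ corner-gray over 8 cells = 4750  → 25.6886
row 1: Σ corner-gray over 8 cells = 4449  → 24.0608
row 2: Σ corner-gray over 8 cells = 4122  → 22.2923
row 3: Σ corner-gray over 8 cells = 4023  → 21.7569
row 4: Σ corner-gray over 8 cells = 4053  → 21.9192
row 5: Σ corner-gray over 8 cells = 4014  → 21.7083
row 6: Σ corner-gray over 8 cells = 4165  → 22.5249
row 7: Σ corner-gray over 8 cells = 4181  → 22.6114
row 8: Σ corner-gray over 8 cells = 3848  → 20.8105
Σ rows: total corner-gray = 37605  → 203.3729 mm³

203.373


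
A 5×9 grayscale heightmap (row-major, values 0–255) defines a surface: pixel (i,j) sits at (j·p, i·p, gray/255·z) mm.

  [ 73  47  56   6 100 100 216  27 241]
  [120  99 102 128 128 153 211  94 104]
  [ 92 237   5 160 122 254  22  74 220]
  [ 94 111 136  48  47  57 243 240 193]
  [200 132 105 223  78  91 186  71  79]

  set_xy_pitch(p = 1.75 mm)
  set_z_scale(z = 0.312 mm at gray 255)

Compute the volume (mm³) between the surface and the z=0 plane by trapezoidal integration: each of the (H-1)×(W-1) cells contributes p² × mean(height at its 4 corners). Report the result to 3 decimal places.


height_mm = gray/255 × 0.312; cell vol = 1.75² × mean(4 corners)
unit = 1.75² × 0.312 / (4×255) = 0.000936765 mm³ per gray-sum
row 0: Σ corner-gray over 8 cells = 3472  → 3.2524
row 1: Σ corner-gray over 8 cells = 4114  → 3.8538
row 2: Σ corner-gray over 8 cells = 4111  → 3.8510
row 3: Σ corner-gray over 8 cells = 4102  → 3.8426
Σ rows: total corner-gray = 15799  → 14.7999 mm³

14.800


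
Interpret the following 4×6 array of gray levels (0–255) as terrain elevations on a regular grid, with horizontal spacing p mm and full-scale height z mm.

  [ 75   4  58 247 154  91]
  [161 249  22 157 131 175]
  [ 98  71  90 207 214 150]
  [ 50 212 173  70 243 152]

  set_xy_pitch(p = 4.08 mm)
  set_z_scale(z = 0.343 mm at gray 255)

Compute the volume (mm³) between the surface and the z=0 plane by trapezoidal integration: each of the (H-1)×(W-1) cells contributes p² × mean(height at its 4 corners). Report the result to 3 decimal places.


height_mm = gray/255 × 0.343; cell vol = 4.08² × mean(4 corners)
unit = 4.08² × 0.343 / (4×255) = 0.00559776 mm³ per gray-sum
row 0: Σ corner-gray over 5 cells = 2546  → 14.2519
row 1: Σ corner-gray over 5 cells = 2866  → 16.0432
row 2: Σ corner-gray over 5 cells = 3010  → 16.8493
Σ rows: total corner-gray = 8422  → 47.1443 mm³

47.144


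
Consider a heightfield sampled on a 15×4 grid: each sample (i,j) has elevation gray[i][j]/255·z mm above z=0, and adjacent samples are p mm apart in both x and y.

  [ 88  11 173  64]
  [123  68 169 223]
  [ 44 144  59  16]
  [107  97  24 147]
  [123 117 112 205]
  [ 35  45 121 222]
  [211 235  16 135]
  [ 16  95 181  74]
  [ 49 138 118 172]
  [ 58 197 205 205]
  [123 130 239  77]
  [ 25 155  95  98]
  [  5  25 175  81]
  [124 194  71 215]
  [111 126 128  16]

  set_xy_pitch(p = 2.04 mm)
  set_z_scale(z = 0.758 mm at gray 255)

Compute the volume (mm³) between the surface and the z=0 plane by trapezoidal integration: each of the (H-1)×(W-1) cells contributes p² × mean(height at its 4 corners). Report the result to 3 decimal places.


height_mm = gray/255 × 0.758; cell vol = 2.04² × mean(4 corners)
unit = 2.04² × 0.758 / (4×255) = 0.00309264 mm³ per gray-sum
row 0: Σ corner-gray over 3 cells = 1340  → 4.1441
row 1: Σ corner-gray over 3 cells = 1286  → 3.9771
row 2: Σ corner-gray over 3 cells = 962  → 2.9751
row 3: Σ corner-gray over 3 cells = 1282  → 3.9648
row 4: Σ corner-gray over 3 cells = 1375  → 4.2524
row 5: Σ corner-gray over 3 cells = 1437  → 4.4441
row 6: Σ corner-gray over 3 cells = 1490  → 4.6080
row 7: Σ corner-gray over 3 cells = 1375  → 4.2524
row 8: Σ corner-gray over 3 cells = 1800  → 5.5668
row 9: Σ corner-gray over 3 cells = 2005  → 6.2007
row 10: Σ corner-gray over 3 cells = 1561  → 4.8276
row 11: Σ corner-gray over 3 cells = 1109  → 3.4297
row 12: Σ corner-gray over 3 cells = 1355  → 4.1905
row 13: Σ corner-gray over 3 cells = 1504  → 4.6513
Σ rows: total corner-gray = 19881  → 61.4848 mm³

61.485


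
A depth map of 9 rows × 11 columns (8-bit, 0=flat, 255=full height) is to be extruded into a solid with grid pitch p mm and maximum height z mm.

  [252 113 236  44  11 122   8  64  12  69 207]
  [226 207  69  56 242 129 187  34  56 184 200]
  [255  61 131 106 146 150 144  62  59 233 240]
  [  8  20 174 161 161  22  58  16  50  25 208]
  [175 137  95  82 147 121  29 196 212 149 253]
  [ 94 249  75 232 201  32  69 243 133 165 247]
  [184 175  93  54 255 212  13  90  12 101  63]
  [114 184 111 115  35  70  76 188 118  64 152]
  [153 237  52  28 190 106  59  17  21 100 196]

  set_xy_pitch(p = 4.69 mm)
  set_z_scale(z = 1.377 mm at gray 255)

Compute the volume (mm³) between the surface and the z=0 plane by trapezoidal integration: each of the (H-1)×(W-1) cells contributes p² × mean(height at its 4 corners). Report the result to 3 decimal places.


1144.079

height_mm = gray/255 × 1.377; cell vol = 4.69² × mean(4 corners)
unit = 4.69² × 1.377 / (4×255) = 0.0296947 mm³ per gray-sum
row 0: Σ corner-gray over 10 cells = 4571  → 135.7346
row 1: Σ corner-gray over 10 cells = 5433  → 161.3315
row 2: Σ corner-gray over 10 cells = 4269  → 126.7668
row 3: Σ corner-gray over 10 cells = 4354  → 129.2909
row 4: Σ corner-gray over 10 cells = 5903  → 175.2880
row 5: Σ corner-gray over 10 cells = 5396  → 160.2328
row 6: Σ corner-gray over 10 cells = 4445  → 131.9931
row 7: Σ corner-gray over 10 cells = 4157  → 123.4410
Σ rows: total corner-gray = 38528  → 1144.0788 mm³


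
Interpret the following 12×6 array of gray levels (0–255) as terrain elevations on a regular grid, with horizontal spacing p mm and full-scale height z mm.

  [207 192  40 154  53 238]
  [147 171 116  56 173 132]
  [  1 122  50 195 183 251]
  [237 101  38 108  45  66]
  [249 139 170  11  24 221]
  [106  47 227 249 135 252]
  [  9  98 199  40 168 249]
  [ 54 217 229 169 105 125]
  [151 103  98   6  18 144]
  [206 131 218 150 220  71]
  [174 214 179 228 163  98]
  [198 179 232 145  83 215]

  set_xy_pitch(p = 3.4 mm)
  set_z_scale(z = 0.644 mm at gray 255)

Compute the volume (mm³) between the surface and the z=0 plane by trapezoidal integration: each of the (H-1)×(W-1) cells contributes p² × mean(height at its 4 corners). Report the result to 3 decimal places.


height_mm = gray/255 × 0.644; cell vol = 3.4² × mean(4 corners)
unit = 3.4² × 0.644 / (4×255) = 0.00729867 mm³ per gray-sum
row 0: Σ corner-gray over 5 cells = 2634  → 19.2247
row 1: Σ corner-gray over 5 cells = 2663  → 19.4363
row 2: Σ corner-gray over 5 cells = 2239  → 16.3417
row 3: Σ corner-gray over 5 cells = 2045  → 14.9258
row 4: Σ corner-gray over 5 cells = 2832  → 20.6698
row 5: Σ corner-gray over 5 cells = 2942  → 21.4727
row 6: Σ corner-gray over 5 cells = 2887  → 21.0713
row 7: Σ corner-gray over 5 cells = 2364  → 17.2540
row 8: Σ corner-gray over 5 cells = 2460  → 17.9547
row 9: Σ corner-gray over 5 cells = 3555  → 25.9468
row 10: Σ corner-gray over 5 cells = 3531  → 25.7716
Σ rows: total corner-gray = 30152  → 220.0694 mm³

220.069


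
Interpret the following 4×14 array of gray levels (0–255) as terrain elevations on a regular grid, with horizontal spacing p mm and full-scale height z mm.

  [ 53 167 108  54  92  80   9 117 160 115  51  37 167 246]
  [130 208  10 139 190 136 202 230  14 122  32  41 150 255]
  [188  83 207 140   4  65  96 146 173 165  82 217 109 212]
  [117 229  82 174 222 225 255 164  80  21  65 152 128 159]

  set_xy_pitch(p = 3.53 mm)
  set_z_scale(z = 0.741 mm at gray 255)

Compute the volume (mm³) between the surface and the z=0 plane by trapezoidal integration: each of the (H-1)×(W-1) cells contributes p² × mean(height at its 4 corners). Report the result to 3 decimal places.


height_mm = gray/255 × 0.741; cell vol = 3.53² × mean(4 corners)
unit = 3.53² × 0.741 / (4×255) = 0.00905248 mm³ per gray-sum
row 0: Σ corner-gray over 13 cells = 5946  → 53.8260
row 1: Σ corner-gray over 13 cells = 6707  → 60.7150
row 2: Σ corner-gray over 13 cells = 7244  → 65.5761
Σ rows: total corner-gray = 19897  → 180.1171 mm³

180.117


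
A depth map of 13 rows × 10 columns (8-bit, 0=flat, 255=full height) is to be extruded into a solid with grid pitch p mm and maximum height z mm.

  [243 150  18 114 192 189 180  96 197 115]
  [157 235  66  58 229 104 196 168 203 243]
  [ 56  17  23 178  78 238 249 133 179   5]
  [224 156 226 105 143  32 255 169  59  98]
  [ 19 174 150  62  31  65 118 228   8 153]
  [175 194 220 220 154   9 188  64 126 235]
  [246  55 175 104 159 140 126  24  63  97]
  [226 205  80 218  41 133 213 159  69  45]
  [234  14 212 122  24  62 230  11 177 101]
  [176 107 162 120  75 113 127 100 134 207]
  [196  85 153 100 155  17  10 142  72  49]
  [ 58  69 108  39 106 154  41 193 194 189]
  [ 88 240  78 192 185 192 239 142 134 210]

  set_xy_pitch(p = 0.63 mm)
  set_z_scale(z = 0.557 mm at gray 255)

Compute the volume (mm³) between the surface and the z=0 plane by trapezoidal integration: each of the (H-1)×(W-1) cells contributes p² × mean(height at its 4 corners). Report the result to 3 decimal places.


12.076

height_mm = gray/255 × 0.557; cell vol = 0.63² × mean(4 corners)
unit = 0.63² × 0.557 / (4×255) = 0.000216739 mm³ per gray-sum
row 0: Σ corner-gray over 9 cells = 5548  → 1.2025
row 1: Σ corner-gray over 9 cells = 5169  → 1.1203
row 2: Σ corner-gray over 9 cells = 4863  → 1.0540
row 3: Σ corner-gray over 9 cells = 4456  → 0.9658
row 4: Σ corner-gray over 9 cells = 4604  → 0.9979
row 5: Σ corner-gray over 9 cells = 4795  → 1.0393
row 6: Σ corner-gray over 9 cells = 4542  → 0.9844
row 7: Σ corner-gray over 9 cells = 4546  → 0.9853
row 8: Σ corner-gray over 9 cells = 4298  → 0.9315
row 9: Σ corner-gray over 9 cells = 3972  → 0.8609
row 10: Σ corner-gray over 9 cells = 3768  → 0.8167
row 11: Σ corner-gray over 9 cells = 5157  → 1.1177
Σ rows: total corner-gray = 55718  → 12.0762 mm³


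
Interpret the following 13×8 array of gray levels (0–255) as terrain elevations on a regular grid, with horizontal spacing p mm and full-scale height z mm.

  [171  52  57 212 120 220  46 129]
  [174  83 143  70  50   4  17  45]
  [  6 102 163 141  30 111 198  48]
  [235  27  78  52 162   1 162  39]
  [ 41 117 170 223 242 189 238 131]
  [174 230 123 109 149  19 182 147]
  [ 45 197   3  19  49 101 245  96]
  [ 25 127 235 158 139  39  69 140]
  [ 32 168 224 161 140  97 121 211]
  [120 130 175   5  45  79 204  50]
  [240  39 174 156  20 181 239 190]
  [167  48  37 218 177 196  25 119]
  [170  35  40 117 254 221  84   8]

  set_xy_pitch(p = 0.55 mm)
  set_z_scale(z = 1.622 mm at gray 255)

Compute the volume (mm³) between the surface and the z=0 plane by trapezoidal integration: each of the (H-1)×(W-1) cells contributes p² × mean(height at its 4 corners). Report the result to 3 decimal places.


height_mm = gray/255 × 1.622; cell vol = 0.55² × mean(4 corners)
unit = 0.55² × 1.622 / (4×255) = 0.000481034 mm³ per gray-sum
row 0: Σ corner-gray over 7 cells = 2667  → 1.2829
row 1: Σ corner-gray over 7 cells = 2497  → 1.2011
row 2: Σ corner-gray over 7 cells = 2782  → 1.3382
row 3: Σ corner-gray over 7 cells = 3768  → 1.8125
row 4: Σ corner-gray over 7 cells = 4475  → 2.1526
row 5: Σ corner-gray over 7 cells = 3314  → 1.5941
row 6: Σ corner-gray over 7 cells = 3068  → 1.4758
row 7: Σ corner-gray over 7 cells = 3764  → 1.8106
row 8: Σ corner-gray over 7 cells = 3511  → 1.6889
row 9: Σ corner-gray over 7 cells = 3494  → 1.6807
row 10: Σ corner-gray over 7 cells = 3736  → 1.7971
row 11: Σ corner-gray over 7 cells = 3368  → 1.6201
Σ rows: total corner-gray = 40444  → 19.4550 mm³

19.455


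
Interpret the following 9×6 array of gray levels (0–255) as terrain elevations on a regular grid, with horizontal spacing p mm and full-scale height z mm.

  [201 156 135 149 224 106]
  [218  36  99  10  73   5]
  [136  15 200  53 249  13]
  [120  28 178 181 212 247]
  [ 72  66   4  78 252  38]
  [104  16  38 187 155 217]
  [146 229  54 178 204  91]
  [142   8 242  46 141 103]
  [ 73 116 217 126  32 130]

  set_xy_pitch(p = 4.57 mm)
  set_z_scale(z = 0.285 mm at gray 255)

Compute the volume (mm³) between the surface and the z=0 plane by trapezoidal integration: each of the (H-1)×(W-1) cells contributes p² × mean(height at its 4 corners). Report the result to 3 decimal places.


111.178

height_mm = gray/255 × 0.285; cell vol = 4.57² × mean(4 corners)
unit = 4.57² × 0.285 / (4×255) = 0.00583549 mm³ per gray-sum
row 0: Σ corner-gray over 5 cells = 2294  → 13.3866
row 1: Σ corner-gray over 5 cells = 1842  → 10.7490
row 2: Σ corner-gray over 5 cells = 2748  → 16.0359
row 3: Σ corner-gray over 5 cells = 2475  → 14.4428
row 4: Σ corner-gray over 5 cells = 2023  → 11.8052
row 5: Σ corner-gray over 5 cells = 2680  → 15.6391
row 6: Σ corner-gray over 5 cells = 2686  → 15.6741
row 7: Σ corner-gray over 5 cells = 2304  → 13.4450
Σ rows: total corner-gray = 19052  → 111.1777 mm³


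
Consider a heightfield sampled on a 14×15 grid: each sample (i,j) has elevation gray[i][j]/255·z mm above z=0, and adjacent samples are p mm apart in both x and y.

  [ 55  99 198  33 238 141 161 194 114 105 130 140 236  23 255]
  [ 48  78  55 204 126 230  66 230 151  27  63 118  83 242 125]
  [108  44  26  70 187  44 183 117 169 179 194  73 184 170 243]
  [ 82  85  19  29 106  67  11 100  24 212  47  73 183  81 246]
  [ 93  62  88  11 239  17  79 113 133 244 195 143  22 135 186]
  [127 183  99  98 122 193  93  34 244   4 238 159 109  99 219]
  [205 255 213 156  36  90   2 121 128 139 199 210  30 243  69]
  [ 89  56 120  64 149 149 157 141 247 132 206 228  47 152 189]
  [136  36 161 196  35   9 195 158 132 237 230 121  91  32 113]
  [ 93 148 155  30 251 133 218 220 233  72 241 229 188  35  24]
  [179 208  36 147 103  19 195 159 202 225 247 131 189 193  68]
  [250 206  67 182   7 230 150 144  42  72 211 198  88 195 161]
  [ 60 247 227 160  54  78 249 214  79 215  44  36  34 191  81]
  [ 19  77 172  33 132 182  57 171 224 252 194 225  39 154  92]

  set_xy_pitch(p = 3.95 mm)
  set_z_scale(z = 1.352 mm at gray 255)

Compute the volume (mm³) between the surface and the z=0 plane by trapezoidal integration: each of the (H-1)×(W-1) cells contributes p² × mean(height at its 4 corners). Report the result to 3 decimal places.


height_mm = gray/255 × 1.352; cell vol = 3.95² × mean(4 corners)
unit = 3.95² × 1.352 / (4×255) = 0.020681 mm³ per gray-sum
row 0: Σ corner-gray over 14 cells = 7453  → 154.1352
row 1: Σ corner-gray over 14 cells = 7150  → 147.8689
row 2: Σ corner-gray over 14 cells = 6033  → 124.7682
row 3: Σ corner-gray over 14 cells = 5643  → 116.7027
row 4: Σ corner-gray over 14 cells = 6937  → 143.4638
row 5: Σ corner-gray over 14 cells = 7614  → 157.4648
row 6: Σ corner-gray over 14 cells = 7892  → 163.2141
row 7: Σ corner-gray over 14 cells = 7489  → 154.8797
row 8: Σ corner-gray over 14 cells = 7938  → 164.1655
row 9: Σ corner-gray over 14 cells = 8778  → 181.5375
row 10: Σ corner-gray over 14 cells = 8350  → 172.6860
row 11: Σ corner-gray over 14 cells = 7792  → 161.1460
row 12: Σ corner-gray over 14 cells = 7732  → 159.9052
Σ rows: total corner-gray = 96801  → 2001.9377 mm³

2001.938


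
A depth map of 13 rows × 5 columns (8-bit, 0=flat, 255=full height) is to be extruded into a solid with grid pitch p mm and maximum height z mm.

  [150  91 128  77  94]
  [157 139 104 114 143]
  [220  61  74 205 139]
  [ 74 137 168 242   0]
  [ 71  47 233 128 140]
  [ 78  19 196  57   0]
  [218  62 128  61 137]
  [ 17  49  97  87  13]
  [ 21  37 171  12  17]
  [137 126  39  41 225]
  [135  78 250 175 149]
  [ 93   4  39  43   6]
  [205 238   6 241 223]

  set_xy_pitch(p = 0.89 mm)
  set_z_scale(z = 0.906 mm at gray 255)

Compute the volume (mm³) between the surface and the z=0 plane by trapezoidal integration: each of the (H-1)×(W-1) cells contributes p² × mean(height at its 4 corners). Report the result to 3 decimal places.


height_mm = gray/255 × 0.906; cell vol = 0.89² × mean(4 corners)
unit = 0.89² × 0.906 / (4×255) = 0.000703571 mm³ per gray-sum
row 0: Σ corner-gray over 4 cells = 1850  → 1.3016
row 1: Σ corner-gray over 4 cells = 2053  → 1.4444
row 2: Σ corner-gray over 4 cells = 2207  → 1.5528
row 3: Σ corner-gray over 4 cells = 2195  → 1.5443
row 4: Σ corner-gray over 4 cells = 1649  → 1.1602
row 5: Σ corner-gray over 4 cells = 1479  → 1.0406
row 6: Σ corner-gray over 4 cells = 1353  → 0.9519
row 7: Σ corner-gray over 4 cells = 974  → 0.6853
row 8: Σ corner-gray over 4 cells = 1252  → 0.8809
row 9: Σ corner-gray over 4 cells = 2064  → 1.4522
row 10: Σ corner-gray over 4 cells = 1561  → 1.0983
row 11: Σ corner-gray over 4 cells = 1669  → 1.1743
Σ rows: total corner-gray = 20306  → 14.2867 mm³

14.287
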